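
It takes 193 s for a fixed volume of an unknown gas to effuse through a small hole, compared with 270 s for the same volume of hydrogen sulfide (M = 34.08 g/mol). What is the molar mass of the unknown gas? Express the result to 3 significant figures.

17.4 g/mol

Using Graham's law: t_X/t_H₂S = √(M_X/M_H₂S).
193/270 = 0.7148 = √(M_X/34.08)
M_X = 34.08 × 0.7148² = 34.08 × 0.5110 = 17.4 g/mol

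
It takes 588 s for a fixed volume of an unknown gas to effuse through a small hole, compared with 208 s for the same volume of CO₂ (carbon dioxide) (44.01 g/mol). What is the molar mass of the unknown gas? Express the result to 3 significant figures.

From Graham's law, t_X/t_CO₂ = √(M_X/M_CO₂).
588/208 = 2.827 = √(M_X/44.01)
M_X = 44.01 × 2.827² = 44.01 × 7.991 = 352 g/mol

352 g/mol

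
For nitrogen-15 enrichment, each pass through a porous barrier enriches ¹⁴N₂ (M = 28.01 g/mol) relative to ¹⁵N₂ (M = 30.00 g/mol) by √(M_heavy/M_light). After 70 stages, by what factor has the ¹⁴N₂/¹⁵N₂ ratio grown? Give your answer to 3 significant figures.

11.0

After 70 stages the ratio has grown by (√(30.00/28.01))^70 = (30.00/28.01)^(70/2).
= 1.07105^35 = 11.0.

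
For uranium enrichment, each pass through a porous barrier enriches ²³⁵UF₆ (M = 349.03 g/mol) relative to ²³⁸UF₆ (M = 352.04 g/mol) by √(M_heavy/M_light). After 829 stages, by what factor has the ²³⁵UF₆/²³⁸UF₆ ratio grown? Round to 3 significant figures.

35.1

The single-stage factor is √(M_heavy/M_light), so 829 stages give [√(352.04/349.03)]^829 = (352.04/349.03)^(829/2).
= 1.00862^(829/2) = 35.1.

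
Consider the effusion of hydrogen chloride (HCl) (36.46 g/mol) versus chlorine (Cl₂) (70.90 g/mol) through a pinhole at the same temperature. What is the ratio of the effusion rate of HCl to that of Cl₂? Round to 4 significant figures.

1.394

By Graham's law, rate_HCl/rate_Cl₂ = √(M_Cl₂/M_HCl) = √(70.90/36.46) = √1.945 = 1.394.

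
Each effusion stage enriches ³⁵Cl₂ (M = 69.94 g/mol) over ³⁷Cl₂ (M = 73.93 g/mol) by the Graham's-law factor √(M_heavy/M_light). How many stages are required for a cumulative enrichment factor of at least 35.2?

With α = √(73.93/69.94) per stage, ln α = ½ ln(1.05705) = 0.02774.
Need α^N ≥ 35.2 ⇒ N ≥ ln(35.2) / ln α = 3.561 / 0.02774 = 128.37.
Rounding up, N = 129 stages.

129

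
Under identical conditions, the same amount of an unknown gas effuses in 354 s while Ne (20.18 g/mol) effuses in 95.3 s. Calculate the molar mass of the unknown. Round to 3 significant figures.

278 g/mol

By Graham's law, t_X/t_Ne = √(M_X/M_Ne).
354/95.3 = 3.715 = √(M_X/20.18)
M_X = 20.18 × 3.715² = 20.18 × 13.80 = 278 g/mol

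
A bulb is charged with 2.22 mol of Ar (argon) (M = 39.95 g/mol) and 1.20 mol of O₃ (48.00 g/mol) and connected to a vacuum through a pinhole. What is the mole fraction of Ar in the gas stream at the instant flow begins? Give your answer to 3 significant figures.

The effusion rate of species i is ∝ p_i/√M_i ∝ n_i/√M_i.
x_Ar(eff) = (n_Ar/√M_Ar) / (n_Ar/√M_Ar + n_O₃/√M_O₃)
= (2.22/√39.95) / (2.22/√39.95 + 1.20/√48.00) = 0.3512/(0.3512 + 0.1732) = 0.670.

0.670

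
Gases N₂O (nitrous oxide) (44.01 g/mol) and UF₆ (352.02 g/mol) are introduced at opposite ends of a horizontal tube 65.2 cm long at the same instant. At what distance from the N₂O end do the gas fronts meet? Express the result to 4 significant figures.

48.17 cm

Distances travelled in equal time are proportional to diffusion rates, so d_N₂O/d_UF₆ = √(M_UF₆/M_N₂O) = √(352.02/44.01) = 2.828.
With d_N₂O + d_UF₆ = 65.2 cm, d_UF₆ = 65.2/(1 + 2.828) = 17.03 cm.
d_N₂O = 65.2 − 17.03 = 48.17 cm.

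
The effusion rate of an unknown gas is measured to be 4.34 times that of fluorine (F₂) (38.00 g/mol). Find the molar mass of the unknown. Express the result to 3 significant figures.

Using Graham's law: rate_X/rate_F₂ = √(M_F₂/M_X).
4.34 = √(38.00/M_X)
M_X = 38.00 / 4.34² = 38.00 / 18.84 = 2.02 g/mol

2.02 g/mol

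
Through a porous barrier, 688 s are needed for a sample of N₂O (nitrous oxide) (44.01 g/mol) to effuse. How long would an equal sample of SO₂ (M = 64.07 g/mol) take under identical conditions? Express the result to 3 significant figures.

830 s

Graham's law gives t_SO₂/t_N₂O = √(M_SO₂/M_N₂O) = √(64.07/44.01) = √1.456 = 1.207.
So the time for SO₂ is 688 × 1.207 = 830 s.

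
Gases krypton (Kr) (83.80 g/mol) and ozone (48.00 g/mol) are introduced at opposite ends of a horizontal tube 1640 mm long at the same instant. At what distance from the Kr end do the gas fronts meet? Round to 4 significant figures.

Graham's law gives d_Kr/d_O₃ = rate_Kr/rate_O₃ = √(M_O₃/M_Kr) = √(48.00/83.80) = 0.7568.
With d_Kr + d_O₃ = 1640 mm, d_O₃ = 1640/(1 + 0.7568) = 933.5 mm.
d_Kr = 1640 − 933.5 = 706.5 mm.

706.5 mm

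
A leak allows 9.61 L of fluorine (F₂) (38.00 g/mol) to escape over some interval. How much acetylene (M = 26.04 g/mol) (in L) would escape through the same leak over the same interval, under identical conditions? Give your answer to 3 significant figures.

Since effusion rate ∝ 1/√M, rate_C₂H₂/rate_F₂ = √(M_F₂/M_C₂H₂) = √(38.00/26.04) = √1.459 = 1.208.
So the volume for C₂H₂ is 9.61 × 1.208 = 11.6 L.

11.6 L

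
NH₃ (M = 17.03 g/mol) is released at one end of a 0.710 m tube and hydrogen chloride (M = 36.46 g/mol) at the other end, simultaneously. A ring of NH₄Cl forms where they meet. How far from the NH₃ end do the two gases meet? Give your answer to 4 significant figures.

The fronts meet when d_NH₃ + d_HCl = L with d_NH₃/d_HCl = √(M_HCl/M_NH₃) (Graham's law). Here √(M_HCl/M_NH₃) = √(36.46/17.03) = 1.463.
With d_NH₃ + d_HCl = 0.710 m, d_HCl = 0.710/(1 + 1.463) = 0.2882 m.
d_NH₃ = 0.710 − 0.2882 = 0.4218 m.

0.4218 m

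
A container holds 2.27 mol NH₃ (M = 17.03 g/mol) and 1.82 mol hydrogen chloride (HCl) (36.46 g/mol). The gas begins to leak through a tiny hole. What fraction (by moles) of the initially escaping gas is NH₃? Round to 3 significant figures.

0.646

Each component's effusion rate ∝ (its partial pressure)·(1/√M) ∝ n_i/√M_i.
Mole fraction of NH₃ in the effusate = (n_NH₃/√M_NH₃) / (n_NH₃/√M_NH₃ + n_HCl/√M_HCl)
= (2.27/√17.03) / (2.27/√17.03 + 1.82/√36.46) = 0.5501/(0.5501 + 0.3014) = 0.646.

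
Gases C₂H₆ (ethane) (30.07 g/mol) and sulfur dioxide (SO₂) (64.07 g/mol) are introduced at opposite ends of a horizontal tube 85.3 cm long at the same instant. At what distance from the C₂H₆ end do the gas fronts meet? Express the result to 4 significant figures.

50.62 cm

In equal time, each gas travels a distance ∝ its rate ∝ 1/√M, so d_C₂H₆/d_SO₂ = √(M_SO₂/M_C₂H₆) = √(64.07/30.07) = 1.460.
With d_C₂H₆ + d_SO₂ = 85.3 cm, d_SO₂ = 85.3/(1 + 1.460) = 34.68 cm.
d_C₂H₆ = 85.3 − 34.68 = 50.62 cm.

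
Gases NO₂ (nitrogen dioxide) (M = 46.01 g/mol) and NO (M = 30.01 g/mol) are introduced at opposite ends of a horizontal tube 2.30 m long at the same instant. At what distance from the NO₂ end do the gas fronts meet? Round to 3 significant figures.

Distances travelled in equal time are proportional to diffusion rates, so d_NO₂/d_NO = √(M_NO/M_NO₂) = √(30.01/46.01) = 0.8076.
With d_NO₂ + d_NO = 2.30 m, d_NO = 2.30/(1 + 0.8076) = 1.272 m.
d_NO₂ = 2.30 − 1.272 = 1.03 m.

1.03 m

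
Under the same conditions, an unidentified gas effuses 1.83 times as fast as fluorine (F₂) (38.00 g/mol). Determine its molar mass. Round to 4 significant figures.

11.35 g/mol

Graham's law gives rate_X/rate_F₂ = √(M_F₂/M_X).
1.83 = √(38.00/M_X)
M_X = 38.00 / 1.83² = 38.00 / 3.349 = 11.35 g/mol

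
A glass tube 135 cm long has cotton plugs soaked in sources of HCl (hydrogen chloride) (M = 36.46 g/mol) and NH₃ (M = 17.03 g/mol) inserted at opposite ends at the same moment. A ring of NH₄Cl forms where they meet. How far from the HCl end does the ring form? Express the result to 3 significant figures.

Graham's law gives d_HCl/d_NH₃ = rate_HCl/rate_NH₃ = √(M_NH₃/M_HCl) = √(17.03/36.46) = 0.6834.
With d_HCl + d_NH₃ = 135 cm, d_NH₃ = 135/(1 + 0.6834) = 80.19 cm.
d_HCl = 135 − 80.19 = 54.8 cm.

54.8 cm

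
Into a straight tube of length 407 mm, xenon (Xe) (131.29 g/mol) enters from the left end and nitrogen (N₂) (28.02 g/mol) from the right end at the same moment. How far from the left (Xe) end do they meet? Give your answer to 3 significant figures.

129 mm

The fronts meet when d_Xe + d_N₂ = L with d_Xe/d_N₂ = √(M_N₂/M_Xe) (Graham's law). Here √(M_N₂/M_Xe) = √(28.02/131.29) = 0.4620.
With d_Xe + d_N₂ = 407 mm, d_N₂ = 407/(1 + 0.4620) = 278.4 mm.
d_Xe = 407 − 278.4 = 129 mm.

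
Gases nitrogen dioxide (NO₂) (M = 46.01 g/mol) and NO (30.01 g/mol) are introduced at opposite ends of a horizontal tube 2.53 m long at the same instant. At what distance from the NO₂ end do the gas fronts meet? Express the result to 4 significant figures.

1.130 m

Distances travelled in equal time are proportional to diffusion rates, so d_NO₂/d_NO = √(M_NO/M_NO₂) = √(30.01/46.01) = 0.8076.
With d_NO₂ + d_NO = 2.53 m, d_NO = 2.53/(1 + 0.8076) = 1.400 m.
d_NO₂ = 2.53 − 1.400 = 1.130 m.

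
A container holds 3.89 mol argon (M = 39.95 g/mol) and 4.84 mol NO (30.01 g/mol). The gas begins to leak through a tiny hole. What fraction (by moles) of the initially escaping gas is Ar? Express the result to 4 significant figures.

Rate_i ∝ x_i/√M_i (Graham's law weighted by mole fraction), so the effusate composition follows n_i/√M_i.
Mole fraction of Ar in the effusate = (n_Ar/√M_Ar) / (n_Ar/√M_Ar + n_NO/√M_NO)
= (3.89/√39.95) / (3.89/√39.95 + 4.84/√30.01) = 0.6154/(0.6154 + 0.8835) = 0.4106.

0.4106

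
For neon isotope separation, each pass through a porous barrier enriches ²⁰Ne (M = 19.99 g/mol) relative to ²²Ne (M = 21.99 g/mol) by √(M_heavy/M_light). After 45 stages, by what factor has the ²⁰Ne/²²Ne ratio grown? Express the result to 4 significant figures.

8.546

Each stage multiplies the ratio by α = √(21.99/19.99), so after 45 stages the overall factor is α^45 = (21.99/19.99)^(45/2).
= 1.10005^(45/2) = 8.546.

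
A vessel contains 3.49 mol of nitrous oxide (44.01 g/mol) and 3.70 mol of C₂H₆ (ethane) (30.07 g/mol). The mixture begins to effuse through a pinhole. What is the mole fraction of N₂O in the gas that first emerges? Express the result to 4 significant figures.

Effusion rate of each component ∝ n_i/√M_i (partial pressure × 1/√M).
Mole fraction of N₂O in the effusate = (n_N₂O/√M_N₂O) / (n_N₂O/√M_N₂O + n_C₂H₆/√M_C₂H₆)
= (3.49/√44.01) / (3.49/√44.01 + 3.70/√30.07) = 0.5261/(0.5261 + 0.6747) = 0.4381.

0.4381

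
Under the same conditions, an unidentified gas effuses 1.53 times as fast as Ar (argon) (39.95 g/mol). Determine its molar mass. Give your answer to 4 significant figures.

Using Graham's law: rate_X/rate_Ar = √(M_Ar/M_X).
1.53 = √(39.95/M_X)
M_X = 39.95 / 1.53² = 39.95 / 2.341 = 17.07 g/mol

17.07 g/mol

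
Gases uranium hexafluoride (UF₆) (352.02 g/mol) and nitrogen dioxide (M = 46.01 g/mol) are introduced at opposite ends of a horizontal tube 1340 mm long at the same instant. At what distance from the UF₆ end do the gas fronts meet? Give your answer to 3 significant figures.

356 mm

Distances travelled in equal time are proportional to diffusion rates, so d_UF₆/d_NO₂ = √(M_NO₂/M_UF₆) = √(46.01/352.02) = 0.3615.
With d_UF₆ + d_NO₂ = 1340 mm, d_NO₂ = 1340/(1 + 0.3615) = 984.2 mm.
d_UF₆ = 1340 − 984.2 = 356 mm.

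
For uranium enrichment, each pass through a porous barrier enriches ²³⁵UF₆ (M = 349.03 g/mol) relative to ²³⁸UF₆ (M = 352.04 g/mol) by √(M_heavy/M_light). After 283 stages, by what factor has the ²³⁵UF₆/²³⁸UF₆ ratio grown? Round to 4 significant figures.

After 283 stages the ratio has grown by (√(352.04/349.03))^283 = (352.04/349.03)^(283/2).
= 1.00862^(283/2) = 3.370.

3.370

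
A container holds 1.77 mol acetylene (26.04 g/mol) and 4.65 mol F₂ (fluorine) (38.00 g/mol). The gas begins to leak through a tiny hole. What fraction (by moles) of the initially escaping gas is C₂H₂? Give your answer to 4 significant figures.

Rate_i ∝ x_i/√M_i (Graham's law weighted by mole fraction), so the effusate composition follows n_i/√M_i.
So x_C₂H₂ in the escaping gas = (n_C₂H₂/√M_C₂H₂) / Σ(n_i/√M_i)
= (1.77/√26.04) / (1.77/√26.04 + 4.65/√38.00) = 0.3469/(0.3469 + 0.7543) = 0.3150.

0.3150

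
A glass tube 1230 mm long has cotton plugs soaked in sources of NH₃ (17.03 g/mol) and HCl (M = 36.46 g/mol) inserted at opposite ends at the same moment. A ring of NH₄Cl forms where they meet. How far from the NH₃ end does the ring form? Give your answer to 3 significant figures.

731 mm

The fronts meet when d_NH₃ + d_HCl = L with d_NH₃/d_HCl = √(M_HCl/M_NH₃) (Graham's law). Here √(M_HCl/M_NH₃) = √(36.46/17.03) = 1.463.
With d_NH₃ + d_HCl = 1230 mm, d_HCl = 1230/(1 + 1.463) = 499.4 mm.
d_NH₃ = 1230 − 499.4 = 731 mm.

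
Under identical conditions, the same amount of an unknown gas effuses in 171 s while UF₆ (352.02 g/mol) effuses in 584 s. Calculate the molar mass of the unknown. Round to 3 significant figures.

30.2 g/mol

By Graham's law, t_X/t_UF₆ = √(M_X/M_UF₆).
171/584 = 0.2928 = √(M_X/352.02)
M_X = 352.02 × 0.2928² = 352.02 × 0.08574 = 30.2 g/mol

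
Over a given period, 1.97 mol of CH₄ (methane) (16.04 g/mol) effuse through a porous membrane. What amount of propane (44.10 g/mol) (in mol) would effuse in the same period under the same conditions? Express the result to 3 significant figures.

Since effusion rate ∝ 1/√M, rate_C₃H₈/rate_CH₄ = √(M_CH₄/M_C₃H₈) = √(16.04/44.10) = √0.3637 = 0.6031.
So the amount for C₃H₈ is 1.97 × 0.6031 = 1.19 mol.

1.19 mol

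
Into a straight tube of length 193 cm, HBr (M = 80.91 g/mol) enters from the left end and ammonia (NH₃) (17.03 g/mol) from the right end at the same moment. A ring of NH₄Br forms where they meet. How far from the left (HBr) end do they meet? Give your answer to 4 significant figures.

60.70 cm

Graham's law gives d_HBr/d_NH₃ = rate_HBr/rate_NH₃ = √(M_NH₃/M_HBr) = √(17.03/80.91) = 0.4588.
With d_HBr + d_NH₃ = 193 cm, d_NH₃ = 193/(1 + 0.4588) = 132.3 cm.
d_HBr = 193 − 132.3 = 60.70 cm.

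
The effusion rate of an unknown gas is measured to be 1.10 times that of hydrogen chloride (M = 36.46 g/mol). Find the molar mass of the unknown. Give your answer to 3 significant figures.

Since effusion rate ∝ 1/√M, rate_X/rate_HCl = √(M_HCl/M_X).
1.10 = √(36.46/M_X)
M_X = 36.46 / 1.10² = 36.46 / 1.210 = 30.1 g/mol

30.1 g/mol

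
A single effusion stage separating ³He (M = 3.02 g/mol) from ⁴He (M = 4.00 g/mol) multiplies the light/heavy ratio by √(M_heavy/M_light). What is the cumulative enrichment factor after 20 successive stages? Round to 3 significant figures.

Overall factor = α^20 with α = √(4.00/3.02), i.e. (4.00/3.02)^(20/2).
= 1.32450^10 = 16.6.

16.6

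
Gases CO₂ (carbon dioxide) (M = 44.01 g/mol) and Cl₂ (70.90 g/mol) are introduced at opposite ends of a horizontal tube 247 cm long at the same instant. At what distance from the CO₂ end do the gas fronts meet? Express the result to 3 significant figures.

138 cm

In equal time, each gas travels a distance ∝ its rate ∝ 1/√M, so d_CO₂/d_Cl₂ = √(M_Cl₂/M_CO₂) = √(70.90/44.01) = 1.269.
With d_CO₂ + d_Cl₂ = 247 cm, d_Cl₂ = 247/(1 + 1.269) = 108.8 cm.
d_CO₂ = 247 − 108.8 = 138 cm.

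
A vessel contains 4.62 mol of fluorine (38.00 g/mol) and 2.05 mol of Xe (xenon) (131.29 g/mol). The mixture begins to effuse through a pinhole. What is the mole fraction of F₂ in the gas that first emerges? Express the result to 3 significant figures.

0.807

Each component's effusion rate ∝ (its partial pressure)·(1/√M) ∝ n_i/√M_i.
So x_F₂ in the escaping gas = (n_F₂/√M_F₂) / Σ(n_i/√M_i)
= (4.62/√38.00) / (4.62/√38.00 + 2.05/√131.29) = 0.7495/(0.7495 + 0.1789) = 0.807.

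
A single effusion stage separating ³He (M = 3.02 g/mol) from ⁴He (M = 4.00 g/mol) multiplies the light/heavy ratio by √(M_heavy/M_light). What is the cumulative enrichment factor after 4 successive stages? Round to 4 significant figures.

Overall factor = α^4 with α = √(4.00/3.02), i.e. (4.00/3.02)^(4/2).
= 1.32450^2 = 1.754.

1.754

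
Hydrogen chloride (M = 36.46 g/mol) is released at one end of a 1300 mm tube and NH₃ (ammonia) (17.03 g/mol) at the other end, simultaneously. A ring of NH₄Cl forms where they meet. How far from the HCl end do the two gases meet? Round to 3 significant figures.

528 mm

The fronts meet when d_HCl + d_NH₃ = L with d_HCl/d_NH₃ = √(M_NH₃/M_HCl) (Graham's law). Here √(M_NH₃/M_HCl) = √(17.03/36.46) = 0.6834.
With d_HCl + d_NH₃ = 1300 mm, d_NH₃ = 1300/(1 + 0.6834) = 772.2 mm.
d_HCl = 1300 − 772.2 = 528 mm.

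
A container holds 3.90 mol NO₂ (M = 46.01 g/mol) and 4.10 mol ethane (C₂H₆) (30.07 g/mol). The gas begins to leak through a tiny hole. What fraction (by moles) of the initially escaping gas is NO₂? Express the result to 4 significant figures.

Rate_i ∝ x_i/√M_i (Graham's law weighted by mole fraction), so the effusate composition follows n_i/√M_i.
x_NO₂(eff) = (n_NO₂/√M_NO₂) / (n_NO₂/√M_NO₂ + n_C₂H₆/√M_C₂H₆)
= (3.90/√46.01) / (3.90/√46.01 + 4.10/√30.07) = 0.5750/(0.5750 + 0.7477) = 0.4347.

0.4347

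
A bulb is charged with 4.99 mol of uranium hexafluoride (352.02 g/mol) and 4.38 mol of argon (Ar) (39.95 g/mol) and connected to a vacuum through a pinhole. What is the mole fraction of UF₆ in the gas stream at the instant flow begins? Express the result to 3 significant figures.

0.277

Effusion rate of each component ∝ n_i/√M_i (partial pressure × 1/√M).
So x_UF₆ in the escaping gas = (n_UF₆/√M_UF₆) / Σ(n_i/√M_i)
= (4.99/√352.02) / (4.99/√352.02 + 4.38/√39.95) = 0.2660/(0.2660 + 0.6930) = 0.277.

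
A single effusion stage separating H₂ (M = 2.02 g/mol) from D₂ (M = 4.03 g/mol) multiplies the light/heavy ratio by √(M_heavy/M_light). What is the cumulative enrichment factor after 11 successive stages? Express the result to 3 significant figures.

44.6

After 11 stages the ratio has grown by (√(4.03/2.02))^11 = (4.03/2.02)^(11/2).
= 1.99505^(11/2) = 44.6.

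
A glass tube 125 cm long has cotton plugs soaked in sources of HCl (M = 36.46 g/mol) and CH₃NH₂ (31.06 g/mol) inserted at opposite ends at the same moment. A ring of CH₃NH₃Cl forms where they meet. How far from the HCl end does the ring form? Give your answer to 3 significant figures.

Graham's law gives d_HCl/d_CH₃NH₂ = rate_HCl/rate_CH₃NH₂ = √(M_CH₃NH₂/M_HCl) = √(31.06/36.46) = 0.9230.
With d_HCl + d_CH₃NH₂ = 125 cm, d_CH₃NH₂ = 125/(1 + 0.9230) = 65.00 cm.
d_HCl = 125 − 65.00 = 60.0 cm.

60.0 cm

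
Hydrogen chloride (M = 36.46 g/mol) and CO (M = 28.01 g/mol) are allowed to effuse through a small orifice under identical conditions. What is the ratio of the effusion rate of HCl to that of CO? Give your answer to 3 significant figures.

From Graham's law, rate_HCl/rate_CO = √(M_CO/M_HCl) = √(28.01/36.46) = √0.7682 = 0.876.

0.876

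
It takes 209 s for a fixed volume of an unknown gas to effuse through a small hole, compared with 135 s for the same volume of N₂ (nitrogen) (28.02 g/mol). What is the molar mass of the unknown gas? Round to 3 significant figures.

Since effusion rate ∝ 1/√M, t_X/t_N₂ = √(M_X/M_N₂).
209/135 = 1.548 = √(M_X/28.02)
M_X = 28.02 × 1.548² = 28.02 × 2.397 = 67.2 g/mol

67.2 g/mol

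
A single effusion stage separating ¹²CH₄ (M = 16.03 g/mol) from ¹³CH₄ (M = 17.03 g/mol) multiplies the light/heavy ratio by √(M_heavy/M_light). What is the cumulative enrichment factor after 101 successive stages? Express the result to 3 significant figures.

The single-stage factor is √(M_heavy/M_light), so 101 stages give [√(17.03/16.03)]^101 = (17.03/16.03)^(101/2).
= 1.06238^(101/2) = 21.2.

21.2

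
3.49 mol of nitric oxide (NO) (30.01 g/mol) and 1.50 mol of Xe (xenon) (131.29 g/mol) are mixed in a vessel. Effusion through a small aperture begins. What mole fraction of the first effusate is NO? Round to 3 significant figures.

Each component's effusion rate ∝ (its partial pressure)·(1/√M) ∝ n_i/√M_i.
So x_NO in the escaping gas = (n_NO/√M_NO) / Σ(n_i/√M_i)
= (3.49/√30.01) / (3.49/√30.01 + 1.50/√131.29) = 0.6371/(0.6371 + 0.1309) = 0.830.

0.830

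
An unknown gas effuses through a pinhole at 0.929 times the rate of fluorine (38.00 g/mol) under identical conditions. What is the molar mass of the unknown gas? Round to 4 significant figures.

Using Graham's law: rate_X/rate_F₂ = √(M_F₂/M_X).
0.929 = √(38.00/M_X)
M_X = 38.00 / 0.929² = 38.00 / 0.8630 = 44.03 g/mol

44.03 g/mol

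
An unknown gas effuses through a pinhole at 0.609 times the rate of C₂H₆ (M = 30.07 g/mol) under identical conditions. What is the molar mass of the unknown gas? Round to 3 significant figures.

81.1 g/mol

From Graham's law, rate_X/rate_C₂H₆ = √(M_C₂H₆/M_X).
0.609 = √(30.07/M_X)
M_X = 30.07 / 0.609² = 30.07 / 0.3709 = 81.1 g/mol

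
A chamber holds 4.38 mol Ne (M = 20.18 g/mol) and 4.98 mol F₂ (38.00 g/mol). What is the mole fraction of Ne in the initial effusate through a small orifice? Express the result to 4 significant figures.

0.5469

Each component's effusion rate ∝ (its partial pressure)·(1/√M) ∝ n_i/√M_i.
So x_Ne in the escaping gas = (n_Ne/√M_Ne) / Σ(n_i/√M_i)
= (4.38/√20.18) / (4.38/√20.18 + 4.98/√38.00) = 0.9750/(0.9750 + 0.8079) = 0.5469.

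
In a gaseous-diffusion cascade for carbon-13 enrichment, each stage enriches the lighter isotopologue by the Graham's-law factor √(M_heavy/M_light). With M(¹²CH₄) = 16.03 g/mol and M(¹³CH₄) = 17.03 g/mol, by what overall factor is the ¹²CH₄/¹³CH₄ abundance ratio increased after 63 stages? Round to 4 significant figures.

6.728

After 63 stages the ratio has grown by (√(17.03/16.03))^63 = (17.03/16.03)^(63/2).
= 1.06238^(63/2) = 6.728.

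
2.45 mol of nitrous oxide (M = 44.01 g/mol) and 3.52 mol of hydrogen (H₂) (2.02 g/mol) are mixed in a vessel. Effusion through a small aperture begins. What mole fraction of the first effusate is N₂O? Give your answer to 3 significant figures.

Rate_i ∝ x_i/√M_i (Graham's law weighted by mole fraction), so the effusate composition follows n_i/√M_i.
Mole fraction of N₂O in the effusate = (n_N₂O/√M_N₂O) / (n_N₂O/√M_N₂O + n_H₂/√M_H₂)
= (2.45/√44.01) / (2.45/√44.01 + 3.52/√2.02) = 0.3693/(0.3693 + 2.477) = 0.130.

0.130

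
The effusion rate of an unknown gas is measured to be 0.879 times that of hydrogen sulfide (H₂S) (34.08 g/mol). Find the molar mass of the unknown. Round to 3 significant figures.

By Graham's law, rate_X/rate_H₂S = √(M_H₂S/M_X).
0.879 = √(34.08/M_X)
M_X = 34.08 / 0.879² = 34.08 / 0.7726 = 44.1 g/mol

44.1 g/mol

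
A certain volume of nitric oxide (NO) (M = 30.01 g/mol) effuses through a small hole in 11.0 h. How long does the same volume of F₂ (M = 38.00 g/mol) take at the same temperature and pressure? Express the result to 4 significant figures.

12.38 h

Graham's law gives t_F₂/t_NO = √(M_F₂/M_NO) = √(38.00/30.01) = √1.266 = 1.125.
So the time for F₂ is 11.0 × 1.125 = 12.38 h.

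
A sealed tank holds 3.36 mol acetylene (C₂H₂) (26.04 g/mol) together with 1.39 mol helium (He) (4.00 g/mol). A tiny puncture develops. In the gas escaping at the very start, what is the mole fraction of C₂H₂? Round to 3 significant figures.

The effusion rate of species i is ∝ p_i/√M_i ∝ n_i/√M_i.
Mole fraction of C₂H₂ in the effusate = (n_C₂H₂/√M_C₂H₂) / (n_C₂H₂/√M_C₂H₂ + n_He/√M_He)
= (3.36/√26.04) / (3.36/√26.04 + 1.39/√4.00) = 0.6584/(0.6584 + 0.6950) = 0.486.

0.486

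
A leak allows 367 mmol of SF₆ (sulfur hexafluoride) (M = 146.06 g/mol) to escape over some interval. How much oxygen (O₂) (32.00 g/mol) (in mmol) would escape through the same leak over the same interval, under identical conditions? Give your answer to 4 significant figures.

784.1 mmol

From Graham's law, rate_O₂/rate_SF₆ = √(M_SF₆/M_O₂) = √(146.06/32.00) = √4.564 = 2.136.
So the amount for O₂ is 367 × 2.136 = 784.1 mmol.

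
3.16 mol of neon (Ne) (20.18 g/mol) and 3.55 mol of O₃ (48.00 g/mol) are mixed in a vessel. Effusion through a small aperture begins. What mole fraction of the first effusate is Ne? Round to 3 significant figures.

Rate_i ∝ x_i/√M_i (Graham's law weighted by mole fraction), so the effusate composition follows n_i/√M_i.
So x_Ne in the escaping gas = (n_Ne/√M_Ne) / Σ(n_i/√M_i)
= (3.16/√20.18) / (3.16/√20.18 + 3.55/√48.00) = 0.7034/(0.7034 + 0.5124) = 0.579.

0.579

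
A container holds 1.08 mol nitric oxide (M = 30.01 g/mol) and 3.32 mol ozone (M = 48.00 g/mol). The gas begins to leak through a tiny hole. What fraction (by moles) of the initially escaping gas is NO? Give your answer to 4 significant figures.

0.2915

The effusion rate of species i is ∝ p_i/√M_i ∝ n_i/√M_i.
So x_NO in the escaping gas = (n_NO/√M_NO) / Σ(n_i/√M_i)
= (1.08/√30.01) / (1.08/√30.01 + 3.32/√48.00) = 0.1971/(0.1971 + 0.4792) = 0.2915.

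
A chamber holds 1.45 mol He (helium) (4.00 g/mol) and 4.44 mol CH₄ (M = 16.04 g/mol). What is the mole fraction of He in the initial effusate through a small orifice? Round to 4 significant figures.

0.3954

Rate_i ∝ x_i/√M_i (Graham's law weighted by mole fraction), so the effusate composition follows n_i/√M_i.
x_He(eff) = (n_He/√M_He) / (n_He/√M_He + n_CH₄/√M_CH₄)
= (1.45/√4.00) / (1.45/√4.00 + 4.44/√16.04) = 0.7250/(0.7250 + 1.109) = 0.3954.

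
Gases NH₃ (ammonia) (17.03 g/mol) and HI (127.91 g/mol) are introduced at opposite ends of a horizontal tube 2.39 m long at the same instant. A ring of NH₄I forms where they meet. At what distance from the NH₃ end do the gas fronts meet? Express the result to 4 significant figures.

1.751 m

The fronts meet when d_NH₃ + d_HI = L with d_NH₃/d_HI = √(M_HI/M_NH₃) (Graham's law). Here √(M_HI/M_NH₃) = √(127.91/17.03) = 2.741.
With d_NH₃ + d_HI = 2.39 m, d_HI = 2.39/(1 + 2.741) = 0.6389 m.
d_NH₃ = 2.39 − 0.6389 = 1.751 m.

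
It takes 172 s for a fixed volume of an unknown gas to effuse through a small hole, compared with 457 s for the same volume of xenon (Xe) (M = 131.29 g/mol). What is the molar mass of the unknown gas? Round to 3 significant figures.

From Graham's law, t_X/t_Xe = √(M_X/M_Xe).
172/457 = 0.3764 = √(M_X/131.29)
M_X = 131.29 × 0.3764² = 131.29 × 0.1417 = 18.6 g/mol

18.6 g/mol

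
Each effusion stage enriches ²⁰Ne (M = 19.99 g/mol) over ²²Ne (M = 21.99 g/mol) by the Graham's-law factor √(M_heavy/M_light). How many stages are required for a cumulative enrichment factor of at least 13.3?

Single-stage factor α = √(21.99/19.99), so ln α = ½ ln(1.10005) = 0.04768.
Need α^N ≥ 13.3 ⇒ N ≥ ln(13.3) / ln α = 2.588 / 0.04768 = 54.28.
Rounding up, N = 55 stages.

55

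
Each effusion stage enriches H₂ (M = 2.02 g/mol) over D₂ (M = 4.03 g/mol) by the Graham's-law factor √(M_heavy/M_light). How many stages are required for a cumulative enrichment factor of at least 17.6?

Per stage α = (4.03/2.02)^(1/2) = 1.99505^0.5, giving ln α = 0.3453.
Need α^N ≥ 17.6 ⇒ N ≥ ln(17.6) / ln α = 2.868 / 0.3453 = 8.30.
So at least 9 stages are needed.

9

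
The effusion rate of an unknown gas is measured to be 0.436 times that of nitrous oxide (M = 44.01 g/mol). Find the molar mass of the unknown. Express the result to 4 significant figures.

231.5 g/mol

Using Graham's law: rate_X/rate_N₂O = √(M_N₂O/M_X).
0.436 = √(44.01/M_X)
M_X = 44.01 / 0.436² = 44.01 / 0.1901 = 231.5 g/mol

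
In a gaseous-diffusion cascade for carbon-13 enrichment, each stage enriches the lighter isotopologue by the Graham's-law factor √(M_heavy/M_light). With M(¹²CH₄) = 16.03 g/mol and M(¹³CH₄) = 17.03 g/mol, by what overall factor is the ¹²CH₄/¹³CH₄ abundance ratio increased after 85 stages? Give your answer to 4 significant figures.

13.09

Each stage multiplies the ratio by α = √(17.03/16.03), so after 85 stages the overall factor is α^85 = (17.03/16.03)^(85/2).
= 1.06238^(85/2) = 13.09.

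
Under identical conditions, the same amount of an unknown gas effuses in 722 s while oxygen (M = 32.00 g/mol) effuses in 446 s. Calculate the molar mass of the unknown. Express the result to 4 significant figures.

Graham's law gives t_X/t_O₂ = √(M_X/M_O₂).
722/446 = 1.619 = √(M_X/32.00)
M_X = 32.00 × 1.619² = 32.00 × 2.621 = 83.86 g/mol

83.86 g/mol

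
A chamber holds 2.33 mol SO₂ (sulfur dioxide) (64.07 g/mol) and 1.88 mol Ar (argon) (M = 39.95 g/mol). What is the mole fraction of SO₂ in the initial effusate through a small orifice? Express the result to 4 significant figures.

Rate_i ∝ x_i/√M_i (Graham's law weighted by mole fraction), so the effusate composition follows n_i/√M_i.
So x_SO₂ in the escaping gas = (n_SO₂/√M_SO₂) / Σ(n_i/√M_i)
= (2.33/√64.07) / (2.33/√64.07 + 1.88/√39.95) = 0.2911/(0.2911 + 0.2974) = 0.4946.

0.4946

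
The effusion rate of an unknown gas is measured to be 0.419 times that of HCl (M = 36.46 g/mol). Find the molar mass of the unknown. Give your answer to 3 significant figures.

208 g/mol

Graham's law gives rate_X/rate_HCl = √(M_HCl/M_X).
0.419 = √(36.46/M_X)
M_X = 36.46 / 0.419² = 36.46 / 0.1756 = 208 g/mol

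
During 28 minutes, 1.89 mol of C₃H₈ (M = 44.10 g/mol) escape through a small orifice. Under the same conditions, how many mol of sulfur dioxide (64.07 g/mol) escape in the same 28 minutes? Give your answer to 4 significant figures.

1.568 mol

Using Graham's law: rate_SO₂/rate_C₃H₈ = √(M_C₃H₈/M_SO₂) = √(44.10/64.07) = √0.6883 = 0.8296.
So the amount for SO₂ is 1.89 × 0.8296 = 1.568 mol.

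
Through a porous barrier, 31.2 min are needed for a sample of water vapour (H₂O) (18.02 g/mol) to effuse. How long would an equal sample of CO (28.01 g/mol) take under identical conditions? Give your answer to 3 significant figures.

38.9 min

From Graham's law, t_CO/t_H₂O = √(M_CO/M_H₂O) = √(28.01/18.02) = √1.554 = 1.247.
So the time for CO is 31.2 × 1.247 = 38.9 min.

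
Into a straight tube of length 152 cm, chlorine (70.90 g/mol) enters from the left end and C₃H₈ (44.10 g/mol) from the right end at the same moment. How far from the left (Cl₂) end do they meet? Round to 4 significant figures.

67.02 cm

Graham's law gives d_Cl₂/d_C₃H₈ = rate_Cl₂/rate_C₃H₈ = √(M_C₃H₈/M_Cl₂) = √(44.10/70.90) = 0.7887.
With d_Cl₂ + d_C₃H₈ = 152 cm, d_C₃H₈ = 152/(1 + 0.7887) = 84.98 cm.
d_Cl₂ = 152 − 84.98 = 67.02 cm.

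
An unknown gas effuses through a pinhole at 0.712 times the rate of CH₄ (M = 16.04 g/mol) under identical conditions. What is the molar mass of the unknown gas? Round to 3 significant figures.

Using Graham's law: rate_X/rate_CH₄ = √(M_CH₄/M_X).
0.712 = √(16.04/M_X)
M_X = 16.04 / 0.712² = 16.04 / 0.5069 = 31.6 g/mol

31.6 g/mol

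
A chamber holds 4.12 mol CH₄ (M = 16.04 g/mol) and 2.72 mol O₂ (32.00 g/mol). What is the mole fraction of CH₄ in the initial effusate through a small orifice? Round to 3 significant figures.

0.681

Effusion rate of each component ∝ n_i/√M_i (partial pressure × 1/√M).
x_CH₄(eff) = (n_CH₄/√M_CH₄) / (n_CH₄/√M_CH₄ + n_O₂/√M_O₂)
= (4.12/√16.04) / (4.12/√16.04 + 2.72/√32.00) = 1.029/(1.029 + 0.4808) = 0.681.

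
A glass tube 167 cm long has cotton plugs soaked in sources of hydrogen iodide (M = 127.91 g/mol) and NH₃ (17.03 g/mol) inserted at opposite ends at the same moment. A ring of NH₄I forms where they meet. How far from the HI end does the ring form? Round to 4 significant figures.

44.65 cm

In equal time, each gas travels a distance ∝ its rate ∝ 1/√M, so d_HI/d_NH₃ = √(M_NH₃/M_HI) = √(17.03/127.91) = 0.3649.
With d_HI + d_NH₃ = 167 cm, d_NH₃ = 167/(1 + 0.3649) = 122.4 cm.
d_HI = 167 − 122.4 = 44.65 cm.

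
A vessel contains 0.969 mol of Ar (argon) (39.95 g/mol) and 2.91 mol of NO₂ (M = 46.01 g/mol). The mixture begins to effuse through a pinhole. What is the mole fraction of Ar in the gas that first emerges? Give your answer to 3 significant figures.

0.263

Rate_i ∝ x_i/√M_i (Graham's law weighted by mole fraction), so the effusate composition follows n_i/√M_i.
Mole fraction of Ar in the effusate = (n_Ar/√M_Ar) / (n_Ar/√M_Ar + n_NO₂/√M_NO₂)
= (0.969/√39.95) / (0.969/√39.95 + 2.91/√46.01) = 0.1533/(0.1533 + 0.4290) = 0.263.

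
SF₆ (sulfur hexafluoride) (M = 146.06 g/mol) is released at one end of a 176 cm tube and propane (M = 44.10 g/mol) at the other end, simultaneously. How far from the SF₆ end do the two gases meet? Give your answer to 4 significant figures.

Graham's law gives d_SF₆/d_C₃H₈ = rate_SF₆/rate_C₃H₈ = √(M_C₃H₈/M_SF₆) = √(44.10/146.06) = 0.5495.
With d_SF₆ + d_C₃H₈ = 176 cm, d_C₃H₈ = 176/(1 + 0.5495) = 113.6 cm.
d_SF₆ = 176 − 113.6 = 62.41 cm.

62.41 cm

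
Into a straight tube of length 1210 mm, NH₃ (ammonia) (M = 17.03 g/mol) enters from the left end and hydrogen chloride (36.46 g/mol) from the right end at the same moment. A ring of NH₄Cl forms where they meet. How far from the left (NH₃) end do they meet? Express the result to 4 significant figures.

Graham's law gives d_NH₃/d_HCl = rate_NH₃/rate_HCl = √(M_HCl/M_NH₃) = √(36.46/17.03) = 1.463.
With d_NH₃ + d_HCl = 1210 mm, d_HCl = 1210/(1 + 1.463) = 491.2 mm.
d_NH₃ = 1210 − 491.2 = 718.8 mm.

718.8 mm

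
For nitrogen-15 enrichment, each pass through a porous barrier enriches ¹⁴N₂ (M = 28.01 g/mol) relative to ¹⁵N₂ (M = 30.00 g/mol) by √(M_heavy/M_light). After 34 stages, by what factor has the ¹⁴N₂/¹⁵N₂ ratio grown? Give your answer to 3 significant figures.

After 34 stages the ratio has grown by (√(30.00/28.01))^34 = (30.00/28.01)^(34/2).
= 1.07105^17 = 3.21.

3.21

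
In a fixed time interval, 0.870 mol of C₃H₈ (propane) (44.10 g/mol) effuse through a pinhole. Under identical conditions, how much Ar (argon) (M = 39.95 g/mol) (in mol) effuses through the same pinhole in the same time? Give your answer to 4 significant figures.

0.9141 mol

Using Graham's law: rate_Ar/rate_C₃H₈ = √(M_C₃H₈/M_Ar) = √(44.10/39.95) = √1.104 = 1.051.
So the amount for Ar is 0.870 × 1.051 = 0.9141 mol.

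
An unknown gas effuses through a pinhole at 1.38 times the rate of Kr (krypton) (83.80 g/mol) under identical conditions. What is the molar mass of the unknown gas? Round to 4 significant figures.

44.00 g/mol

Using Graham's law: rate_X/rate_Kr = √(M_Kr/M_X).
1.38 = √(83.80/M_X)
M_X = 83.80 / 1.38² = 83.80 / 1.904 = 44.00 g/mol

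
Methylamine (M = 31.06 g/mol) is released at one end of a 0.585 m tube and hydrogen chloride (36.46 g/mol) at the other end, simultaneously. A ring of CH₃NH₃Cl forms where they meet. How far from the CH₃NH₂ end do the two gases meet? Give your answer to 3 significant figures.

0.304 m

The fronts meet when d_CH₃NH₂ + d_HCl = L with d_CH₃NH₂/d_HCl = √(M_HCl/M_CH₃NH₂) (Graham's law). Here √(M_HCl/M_CH₃NH₂) = √(36.46/31.06) = 1.083.
With d_CH₃NH₂ + d_HCl = 0.585 m, d_HCl = 0.585/(1 + 1.083) = 0.2808 m.
d_CH₃NH₂ = 0.585 − 0.2808 = 0.304 m.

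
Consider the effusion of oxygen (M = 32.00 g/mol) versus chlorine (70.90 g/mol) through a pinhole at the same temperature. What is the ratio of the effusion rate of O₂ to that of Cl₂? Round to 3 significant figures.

1.49

From Graham's law, rate_O₂/rate_Cl₂ = √(M_Cl₂/M_O₂) = √(70.90/32.00) = √2.216 = 1.49.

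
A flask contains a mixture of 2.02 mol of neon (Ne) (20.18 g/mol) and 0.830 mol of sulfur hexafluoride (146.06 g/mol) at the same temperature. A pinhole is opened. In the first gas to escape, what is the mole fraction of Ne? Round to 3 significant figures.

0.868

Each component's effusion rate ∝ (its partial pressure)·(1/√M) ∝ n_i/√M_i.
Mole fraction of Ne in the effusate = (n_Ne/√M_Ne) / (n_Ne/√M_Ne + n_SF₆/√M_SF₆)
= (2.02/√20.18) / (2.02/√20.18 + 0.830/√146.06) = 0.4497/(0.4497 + 0.06868) = 0.868.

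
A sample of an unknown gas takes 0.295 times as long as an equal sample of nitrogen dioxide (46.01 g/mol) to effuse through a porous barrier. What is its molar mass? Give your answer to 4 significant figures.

From Graham's law, t_X/t_NO₂ = √(M_X/M_NO₂).
0.295 = √(M_X/46.01)
M_X = 46.01 × 0.295² = 46.01 × 0.08702 = 4.004 g/mol

4.004 g/mol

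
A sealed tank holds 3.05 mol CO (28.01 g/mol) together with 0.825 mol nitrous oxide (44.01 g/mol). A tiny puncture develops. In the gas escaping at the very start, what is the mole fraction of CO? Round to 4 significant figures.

The effusion rate of species i is ∝ p_i/√M_i ∝ n_i/√M_i.
So x_CO in the escaping gas = (n_CO/√M_CO) / Σ(n_i/√M_i)
= (3.05/√28.01) / (3.05/√28.01 + 0.825/√44.01) = 0.5763/(0.5763 + 0.1244) = 0.8225.

0.8225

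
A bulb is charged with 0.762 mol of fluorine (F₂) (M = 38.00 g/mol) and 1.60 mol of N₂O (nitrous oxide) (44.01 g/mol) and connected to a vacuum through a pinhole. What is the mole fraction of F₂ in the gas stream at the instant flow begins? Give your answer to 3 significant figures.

Each component's effusion rate ∝ (its partial pressure)·(1/√M) ∝ n_i/√M_i.
So x_F₂ in the escaping gas = (n_F₂/√M_F₂) / Σ(n_i/√M_i)
= (0.762/√38.00) / (0.762/√38.00 + 1.60/√44.01) = 0.1236/(0.1236 + 0.2412) = 0.339.

0.339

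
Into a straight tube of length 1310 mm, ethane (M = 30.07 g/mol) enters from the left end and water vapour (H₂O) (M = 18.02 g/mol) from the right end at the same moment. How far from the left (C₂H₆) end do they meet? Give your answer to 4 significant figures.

Graham's law gives d_C₂H₆/d_H₂O = rate_C₂H₆/rate_H₂O = √(M_H₂O/M_C₂H₆) = √(18.02/30.07) = 0.7741.
With d_C₂H₆ + d_H₂O = 1310 mm, d_H₂O = 1310/(1 + 0.7741) = 738.4 mm.
d_C₂H₆ = 1310 − 738.4 = 571.6 mm.

571.6 mm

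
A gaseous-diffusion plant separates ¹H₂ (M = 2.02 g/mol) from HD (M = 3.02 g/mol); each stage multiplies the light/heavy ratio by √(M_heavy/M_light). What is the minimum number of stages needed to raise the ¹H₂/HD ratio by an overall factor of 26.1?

17

With α = √(3.02/2.02) per stage, ln α = ½ ln(1.49505) = 0.2011.
Need α^N ≥ 26.1 ⇒ N ≥ ln(26.1) / ln α = 3.262 / 0.2011 = 16.22.
Minimum whole number of stages: N = 17.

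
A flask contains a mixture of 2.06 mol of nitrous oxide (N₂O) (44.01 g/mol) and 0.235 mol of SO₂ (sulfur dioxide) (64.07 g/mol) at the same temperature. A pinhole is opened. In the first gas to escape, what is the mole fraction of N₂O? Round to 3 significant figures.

0.914

Each component's effusion rate ∝ (its partial pressure)·(1/√M) ∝ n_i/√M_i.
x_N₂O(eff) = (n_N₂O/√M_N₂O) / (n_N₂O/√M_N₂O + n_SO₂/√M_SO₂)
= (2.06/√44.01) / (2.06/√44.01 + 0.235/√64.07) = 0.3105/(0.3105 + 0.02936) = 0.914.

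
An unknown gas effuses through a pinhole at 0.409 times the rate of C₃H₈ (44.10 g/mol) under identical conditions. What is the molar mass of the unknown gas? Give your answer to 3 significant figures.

By Graham's law, rate_X/rate_C₃H₈ = √(M_C₃H₈/M_X).
0.409 = √(44.10/M_X)
M_X = 44.10 / 0.409² = 44.10 / 0.1673 = 264 g/mol

264 g/mol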